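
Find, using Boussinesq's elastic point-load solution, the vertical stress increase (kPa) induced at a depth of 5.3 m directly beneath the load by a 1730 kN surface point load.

Boussinesq vertical stress below a point load on an elastic half-space:
Δσ_z = 3P/(2πz²) · [1 + (r/z)²]^(−5/2)
r/z = 0/5.3 = 0; [1+(r/z)²]^(−5/2) = 1.
Δσ_z = 3×1730/(2π×5.3²) × 1 = 29.406 × 1 = 29.41 kPa

Δσ_z ≈ 29.4 kPa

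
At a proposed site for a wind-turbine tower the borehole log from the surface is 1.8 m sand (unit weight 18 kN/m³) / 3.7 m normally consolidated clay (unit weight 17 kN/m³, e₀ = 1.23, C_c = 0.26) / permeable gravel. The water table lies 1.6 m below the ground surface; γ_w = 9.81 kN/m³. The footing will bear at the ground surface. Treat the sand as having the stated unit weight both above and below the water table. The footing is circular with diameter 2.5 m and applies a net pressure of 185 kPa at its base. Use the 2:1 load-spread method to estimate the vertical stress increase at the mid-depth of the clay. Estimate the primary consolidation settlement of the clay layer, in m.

Mid-depth of clay below the ground surface: z = 1.8 + 3.7/2 = 3.65 m.
Total vertical stress at mid-clay: σ_v = 18×1.8 + 17×1.85 = 63.85 kPa.
Pore pressure: u = 9.81×(3.65 − 1.6) = 20.11 kPa.
Initial effective stress: σ'_0 = σ_v − u = 63.85 − 20.11 = 43.74 kPa.
Stress increase at mid-clay by the 2:1 spreading method:
Δσ ≈ qD²/(D+z)² = 185×2.5²/(2.5+3.65)² = 30.57 kPa
Final effective stress: σ'_f = σ'_0 + Δσ = 43.74 + 30.57 = 74.31 kPa.
Normally consolidated clay, so the full stress increment lies on the virgin compression line:
S_c = C_c·H/(1+e₀)·log₁₀(σ'_f/σ'_0) = 0.26×3.7/(1+1.23)×log₁₀(74.31/43.74)
    = 0.43139 × 0.23017 = 0.09929 m

S_c ≈ 0.0993 m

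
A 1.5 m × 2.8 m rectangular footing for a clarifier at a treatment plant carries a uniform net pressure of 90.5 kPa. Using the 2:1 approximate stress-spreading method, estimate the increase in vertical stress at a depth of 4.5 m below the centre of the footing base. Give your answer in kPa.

Δσ_z ≈ 8.68 kPa

By the 2:1 method the load spreads at 1 horizontal : 2 vertical, so at depth z the loaded area has grown by z in each plan dimension:
Δσ = qBL/((B+z)(L+z)) = 90.5×1.5×2.8/((1.5+4.5)(2.8+4.5)) = 8.6781 kPa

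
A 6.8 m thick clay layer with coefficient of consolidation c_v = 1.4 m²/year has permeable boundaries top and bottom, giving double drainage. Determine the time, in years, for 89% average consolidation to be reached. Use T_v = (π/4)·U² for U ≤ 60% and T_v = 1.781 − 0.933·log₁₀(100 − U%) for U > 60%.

t ≈ 6.68 years

Drainage path length: H_d = H/2 = 3.4 m (double drainage).
U > 60%: T_v = 1.781 − 0.933·log₁₀(100 − 89) = 0.80938.
t = T_v·H_d²/c_v = 0.80938×3.4²/1.4 = 6.683 years.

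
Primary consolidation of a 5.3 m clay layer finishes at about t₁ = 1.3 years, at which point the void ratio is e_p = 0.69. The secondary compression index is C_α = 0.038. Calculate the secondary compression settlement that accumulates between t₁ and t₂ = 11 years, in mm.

S_s ≈ 111 mm

Secondary compression: S_s = C_α·H/(1+e_p)·log₁₀(t₂/t₁)
S_s = 0.038×5.3/(1+0.69)×log₁₀(11/1.3)
    = 0.1192 × 0.9274 = 0.1105 m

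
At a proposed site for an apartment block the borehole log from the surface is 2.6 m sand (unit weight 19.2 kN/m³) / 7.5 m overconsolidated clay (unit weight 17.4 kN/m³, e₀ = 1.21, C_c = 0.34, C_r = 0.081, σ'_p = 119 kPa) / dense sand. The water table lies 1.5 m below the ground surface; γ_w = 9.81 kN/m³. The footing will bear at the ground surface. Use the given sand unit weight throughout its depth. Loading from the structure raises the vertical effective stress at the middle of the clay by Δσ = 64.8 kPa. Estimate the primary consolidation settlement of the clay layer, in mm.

Mid-depth of clay below the ground surface: z = 2.6 + 7.5/2 = 6.35 m.
Total vertical stress at mid-clay: σ_v = 19.2×2.6 + 17.4×3.75 = 115.17 kPa.
Pore pressure: u = 9.81×(6.35 − 1.5) = 47.578 kPa.
Initial effective stress: σ'_0 = σ_v − u = 115.17 − 47.578 = 67.592 kPa.
Final effective stress: σ'_f = 67.592 + 64.8 = 132.39 kPa.
σ'_f = 132.39 > σ'_p = 119 kPa, so the stress path crosses the preconsolidation pressure — recompression up to σ'_p, then virgin compression beyond:
S_c = H/(1+e₀)·[C_r·log₁₀(σ'_p/σ'_0) + C_c·log₁₀(σ'_f/σ'_p)]
    = 7.5/2.21 × [0.081×log₁₀(119/67.592) + 0.34×log₁₀(132.39/119)]
    = 3.3937 × [0.019898 + 0.015745] = 0.121 m

S_c ≈ 121 mm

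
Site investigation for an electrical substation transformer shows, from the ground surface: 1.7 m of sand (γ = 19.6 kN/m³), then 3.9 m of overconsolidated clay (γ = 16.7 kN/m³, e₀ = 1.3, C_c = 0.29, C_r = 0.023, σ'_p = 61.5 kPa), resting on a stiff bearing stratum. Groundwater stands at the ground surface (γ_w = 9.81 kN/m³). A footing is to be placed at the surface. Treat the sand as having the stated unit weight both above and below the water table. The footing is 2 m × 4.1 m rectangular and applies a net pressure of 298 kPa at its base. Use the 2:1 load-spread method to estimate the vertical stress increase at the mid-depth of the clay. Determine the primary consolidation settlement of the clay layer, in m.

S_c ≈ 0.0834 m

Mid-depth of clay below the ground surface: z = 1.7 + 3.9/2 = 3.65 m.
Total vertical stress at mid-clay: σ_v = 19.6×1.7 + 16.7×1.95 = 65.885 kPa.
Pore pressure: u = 9.81×(3.65 − 0) = 35.806 kPa.
Initial effective stress: σ'_0 = σ_v − u = 65.885 − 35.806 = 30.079 kPa.
Stress increase at mid-clay by the 2:1 spreading method:
Δσ = qBL/((B+z)(L+z)) = 298×2×4.1/((2+3.65)(4.1+3.65)) = 55.806 kPa
Final effective stress: σ'_f = 30.079 + 55.806 = 85.885 kPa.
σ'_f = 85.885 > σ'_p = 61.5 kPa, so the stress path crosses the preconsolidation pressure — recompression up to σ'_p, then virgin compression beyond:
S_c = H/(1+e₀)·[C_r·log₁₀(σ'_p/σ'_0) + C_c·log₁₀(σ'_f/σ'_p)]
    = 3.9/2.3 × [0.023×log₁₀(61.5/30.079) + 0.29×log₁₀(85.885/61.5)]
    = 1.6957 × [0.0071441 + 0.042062] = 0.08344 m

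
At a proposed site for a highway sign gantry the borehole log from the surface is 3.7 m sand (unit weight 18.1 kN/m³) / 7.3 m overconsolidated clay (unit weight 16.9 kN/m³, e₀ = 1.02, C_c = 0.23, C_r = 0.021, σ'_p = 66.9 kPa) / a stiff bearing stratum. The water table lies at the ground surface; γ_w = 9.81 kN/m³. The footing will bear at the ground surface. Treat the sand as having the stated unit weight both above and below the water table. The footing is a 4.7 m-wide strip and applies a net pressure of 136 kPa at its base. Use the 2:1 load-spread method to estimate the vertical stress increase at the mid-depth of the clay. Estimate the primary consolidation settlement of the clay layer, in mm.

Mid-depth of clay below the ground surface: z = 3.7 + 7.3/2 = 7.35 m.
Total vertical stress at mid-clay: σ_v = 18.1×3.7 + 16.9×3.65 = 128.66 kPa.
Pore pressure: u = 9.81×(7.35 − 0) = 72.103 kPa.
Initial effective stress: σ'_0 = σ_v − u = 128.66 − 72.103 = 56.557 kPa.
Stress increase at mid-clay by the 2:1 spreading method:
Δσ = qB/(B+z) = 136×4.7/(4.7+7.35) = 53.046 kPa
Final effective stress: σ'_f = 56.557 + 53.046 = 109.6 kPa.
σ'_f = 109.6 > σ'_p = 66.9 kPa, so the stress path crosses the preconsolidation pressure — recompression up to σ'_p, then virgin compression beyond:
S_c = H/(1+e₀)·[C_r·log₁₀(σ'_p/σ'_0) + C_c·log₁₀(σ'_f/σ'_p)]
    = 7.3/2.02 × [0.021×log₁₀(66.9/56.557) + 0.23×log₁₀(109.6/66.9)]
    = 3.6139 × [0.0015317 + 0.049308] = 0.1837 m

S_c ≈ 184 mm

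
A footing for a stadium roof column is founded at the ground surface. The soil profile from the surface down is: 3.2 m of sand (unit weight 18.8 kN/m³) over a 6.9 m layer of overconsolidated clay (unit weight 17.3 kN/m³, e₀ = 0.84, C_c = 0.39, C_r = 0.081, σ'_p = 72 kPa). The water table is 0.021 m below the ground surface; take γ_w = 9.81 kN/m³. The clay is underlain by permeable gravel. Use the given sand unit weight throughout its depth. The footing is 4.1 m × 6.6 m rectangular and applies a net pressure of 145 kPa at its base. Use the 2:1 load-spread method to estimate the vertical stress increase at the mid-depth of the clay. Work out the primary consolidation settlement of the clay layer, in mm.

S_c ≈ 121 mm

Mid-depth of clay below the ground surface: z = 3.2 + 6.9/2 = 6.65 m.
Total vertical stress at mid-clay: σ_v = 18.8×3.2 + 17.3×3.45 = 119.84 kPa.
Pore pressure: u = 9.81×(6.65 − 0.021) = 65.03 kPa.
Initial effective stress: σ'_0 = σ_v − u = 119.84 − 65.03 = 54.81 kPa.
Stress increase at mid-clay by the 2:1 spreading method:
Δσ = qBL/((B+z)(L+z)) = 145×4.1×6.6/((4.1+6.65)(6.6+6.65)) = 27.547 kPa
Final effective stress: σ'_f = 54.81 + 27.547 = 82.357 kPa.
σ'_f = 82.357 > σ'_p = 72 kPa, so the stress path crosses the preconsolidation pressure — recompression up to σ'_p, then virgin compression beyond:
S_c = H/(1+e₀)·[C_r·log₁₀(σ'_p/σ'_0) + C_c·log₁₀(σ'_f/σ'_p)]
    = 6.9/1.84 × [0.081×log₁₀(72/54.81) + 0.39×log₁₀(82.357/72)]
    = 3.75 × [0.0095963 + 0.022764] = 0.1214 m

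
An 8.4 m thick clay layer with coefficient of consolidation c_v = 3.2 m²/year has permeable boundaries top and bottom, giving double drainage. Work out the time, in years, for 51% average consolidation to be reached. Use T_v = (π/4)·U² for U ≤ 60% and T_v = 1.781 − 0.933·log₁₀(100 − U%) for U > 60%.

t ≈ 1.13 years

Drainage path length: H_d = H/2 = 4.2 m (double drainage).
U ≤ 60%: T_v = (π/4)·U² = (π/4)×0.51² = 0.20428.
t = T_v·H_d²/c_v = 0.20428×4.2²/3.2 = 1.126 years.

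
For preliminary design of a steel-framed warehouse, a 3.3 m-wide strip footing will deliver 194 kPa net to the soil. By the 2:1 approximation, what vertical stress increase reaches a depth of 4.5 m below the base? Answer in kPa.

By the 2:1 method the load spreads at 1 horizontal : 2 vertical, so at depth z the loaded area has grown by z in each plan dimension:
Δσ = qB/(B+z) = 194×3.3/(3.3+4.5) = 82.077 kPa

Δσ_z ≈ 82.1 kPa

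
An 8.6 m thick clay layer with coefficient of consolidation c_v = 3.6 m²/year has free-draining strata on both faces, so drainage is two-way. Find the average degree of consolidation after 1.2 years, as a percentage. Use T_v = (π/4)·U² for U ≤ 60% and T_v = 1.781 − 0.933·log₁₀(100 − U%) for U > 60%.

U ≈ 54.5 %

Drainage path length: H_d = H/2 = 4.3 m (double drainage).
T_v = c_v·t/H_d² = 3.6×1.2/4.3² = 0.23364.
T_v = 0.23364 corresponds to the U ≤ 60% branch:
U = √(4T_v/π) = 0.5454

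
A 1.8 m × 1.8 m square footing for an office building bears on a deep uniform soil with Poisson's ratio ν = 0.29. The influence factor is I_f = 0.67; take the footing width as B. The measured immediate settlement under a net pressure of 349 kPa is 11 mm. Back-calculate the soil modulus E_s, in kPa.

S_e = q·B·(1−ν²)/E_s · I_f  ⇒  E_s = q·B·(1−ν²)·I_f / S_e.
E_s = 349 × 1.8 × 0.9159 × 0.67 / 0.011 = 35050 kPa

E_s ≈ 35000 kPa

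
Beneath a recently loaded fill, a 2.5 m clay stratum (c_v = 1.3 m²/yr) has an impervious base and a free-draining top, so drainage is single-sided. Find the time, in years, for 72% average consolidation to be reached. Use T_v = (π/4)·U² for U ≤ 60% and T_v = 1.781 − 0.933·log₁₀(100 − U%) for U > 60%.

t ≈ 2.07 years

Drainage path length: H_d = H = 2.5 m (single drainage).
U > 60%: T_v = 1.781 − 0.933·log₁₀(100 − 72) = 0.4308.
t = T_v·H_d²/c_v = 0.4308×2.5²/1.3 = 2.071 years.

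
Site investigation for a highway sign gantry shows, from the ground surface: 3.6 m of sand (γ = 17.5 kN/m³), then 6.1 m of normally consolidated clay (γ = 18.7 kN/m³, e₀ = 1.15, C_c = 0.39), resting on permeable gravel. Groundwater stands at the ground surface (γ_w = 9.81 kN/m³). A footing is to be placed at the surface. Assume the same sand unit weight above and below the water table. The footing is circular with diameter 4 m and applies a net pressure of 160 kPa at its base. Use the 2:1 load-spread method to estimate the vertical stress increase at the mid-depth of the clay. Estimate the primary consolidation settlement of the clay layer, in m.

Mid-depth of clay below the ground surface: z = 3.6 + 6.1/2 = 6.65 m.
Total vertical stress at mid-clay: σ_v = 17.5×3.6 + 18.7×3.05 = 120.03 kPa.
Pore pressure: u = 9.81×(6.65 − 0) = 65.237 kPa.
Initial effective stress: σ'_0 = σ_v − u = 120.03 − 65.237 = 54.793 kPa.
Stress increase at mid-clay by the 2:1 spreading method:
Δσ ≈ qD²/(D+z)² = 160×4²/(4+6.65)² = 22.57 kPa
Final effective stress: σ'_f = σ'_0 + Δσ = 54.793 + 22.57 = 77.363 kPa.
Normally consolidated clay, so the full stress increment lies on the virgin compression line:
S_c = C_c·H/(1+e₀)·log₁₀(σ'_f/σ'_0) = 0.39×6.1/(1+1.15)×log₁₀(77.363/54.793)
    = 1.1065 × 0.14981 = 0.1658 m

S_c ≈ 0.166 m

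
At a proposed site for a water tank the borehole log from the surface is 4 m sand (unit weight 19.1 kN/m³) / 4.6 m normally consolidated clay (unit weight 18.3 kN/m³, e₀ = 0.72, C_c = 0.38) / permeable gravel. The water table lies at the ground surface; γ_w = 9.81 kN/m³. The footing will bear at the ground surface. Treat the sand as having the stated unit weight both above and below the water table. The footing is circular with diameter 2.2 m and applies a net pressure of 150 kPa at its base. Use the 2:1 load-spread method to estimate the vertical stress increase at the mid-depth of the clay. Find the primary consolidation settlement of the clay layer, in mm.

S_c ≈ 72 mm

Mid-depth of clay below the ground surface: z = 4 + 4.6/2 = 6.3 m.
Total vertical stress at mid-clay: σ_v = 19.1×4 + 18.3×2.3 = 118.49 kPa.
Pore pressure: u = 9.81×(6.3 − 0) = 61.803 kPa.
Initial effective stress: σ'_0 = σ_v − u = 118.49 − 61.803 = 56.687 kPa.
Stress increase at mid-clay by the 2:1 spreading method:
Δσ ≈ qD²/(D+z)² = 150×2.2²/(2.2+6.3)² = 10.048 kPa
Final effective stress: σ'_f = σ'_0 + Δσ = 56.687 + 10.048 = 66.735 kPa.
Normally consolidated clay, so the full stress increment lies on the virgin compression line:
S_c = C_c·H/(1+e₀)·log₁₀(σ'_f/σ'_0) = 0.38×4.6/(1+0.72)×log₁₀(66.735/56.687)
    = 1.0163 × 0.07087 = 0.07203 m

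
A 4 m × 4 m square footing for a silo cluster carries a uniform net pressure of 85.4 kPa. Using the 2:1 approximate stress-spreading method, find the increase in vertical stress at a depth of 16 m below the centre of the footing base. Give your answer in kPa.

By the 2:1 method the load spreads at 1 horizontal : 2 vertical, so at depth z the loaded area has grown by z in each plan dimension:
Δσ = qBL/((B+z)(L+z)) = 85.4×4×4/((4+16)(4+16)) = 3.416 kPa

Δσ_z ≈ 3.42 kPa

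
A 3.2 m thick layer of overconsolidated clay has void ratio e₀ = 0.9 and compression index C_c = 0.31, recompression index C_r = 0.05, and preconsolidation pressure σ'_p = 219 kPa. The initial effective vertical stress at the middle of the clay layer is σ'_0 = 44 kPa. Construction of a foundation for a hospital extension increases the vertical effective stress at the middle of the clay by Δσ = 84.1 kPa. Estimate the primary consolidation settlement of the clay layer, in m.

Final effective stress: σ'_f = 44 + 84.1 = 128.1 kPa.
σ'_f = 128.1 ≤ σ'_p = 219 kPa, so the clay remains overconsolidated and only the recompression index applies:
S_c = C_r·H/(1+e₀)·log₁₀(σ'_f/σ'_0) = 0.05×3.2/1.9×log₁₀(128.1/44)
    = 0.08421 × 0.4641 = 0.03908 m

S_c ≈ 0.0391 m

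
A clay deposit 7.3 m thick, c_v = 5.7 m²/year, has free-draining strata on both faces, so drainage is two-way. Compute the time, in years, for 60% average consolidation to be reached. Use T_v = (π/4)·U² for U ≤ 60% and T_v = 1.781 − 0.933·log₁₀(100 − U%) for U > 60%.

t ≈ 0.661 years

Drainage path length: H_d = H/2 = 3.65 m (double drainage).
U ≤ 60%: T_v = (π/4)·U² = (π/4)×0.6² = 0.28274.
t = T_v·H_d²/c_v = 0.28274×3.65²/5.7 = 0.6608 years.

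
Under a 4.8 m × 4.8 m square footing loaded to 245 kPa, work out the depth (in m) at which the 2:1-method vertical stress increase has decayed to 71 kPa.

z ≈ 4.12 m

2:1 spreading — at depth z the loaded area has grown by z in each plan dimension:
qB²/(B+z)² = Δσ_z ⇒ z = B(√(q/Δσ_z) − 1) = 4.8×(√(245/71) − 1) = 4.117 m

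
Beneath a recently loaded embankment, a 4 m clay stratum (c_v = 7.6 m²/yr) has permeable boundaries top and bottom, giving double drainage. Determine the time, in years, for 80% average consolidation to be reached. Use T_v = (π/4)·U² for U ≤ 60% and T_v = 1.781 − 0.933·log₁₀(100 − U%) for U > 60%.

t ≈ 0.298 years

Drainage path length: H_d = H/2 = 2 m (double drainage).
U > 60%: T_v = 1.781 − 0.933·log₁₀(100 − 80) = 0.56714.
t = T_v·H_d²/c_v = 0.56714×2²/7.6 = 0.2985 years.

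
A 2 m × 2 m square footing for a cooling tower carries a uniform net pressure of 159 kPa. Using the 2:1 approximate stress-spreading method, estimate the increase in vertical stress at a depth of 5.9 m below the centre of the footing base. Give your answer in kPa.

By the 2:1 method the load spreads at 1 horizontal : 2 vertical, so at depth z the loaded area has grown by z in each plan dimension:
Δσ = qBL/((B+z)(L+z)) = 159×2×2/((2+5.9)(2+5.9)) = 10.191 kPa

Δσ_z ≈ 10.2 kPa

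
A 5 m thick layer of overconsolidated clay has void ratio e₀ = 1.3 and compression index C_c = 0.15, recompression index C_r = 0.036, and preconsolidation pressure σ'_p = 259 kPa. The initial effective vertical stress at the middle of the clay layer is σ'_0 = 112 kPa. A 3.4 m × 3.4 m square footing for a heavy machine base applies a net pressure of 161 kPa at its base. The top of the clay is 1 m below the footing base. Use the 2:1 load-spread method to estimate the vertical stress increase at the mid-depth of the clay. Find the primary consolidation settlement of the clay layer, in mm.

S_c ≈ 10.2 mm

Mid-depth of clay below the footing base: z = 1 + 5/2 = 3.5 m.
Stress increase at mid-clay by the 2:1 spreading method:
Δσ = qBL/((B+z)(L+z)) = 161×3.4×3.4/((3.4+3.5)(3.4+3.5)) = 39.092 kPa
Final effective stress: σ'_f = 112 + 39.092 = 151.09 kPa.
σ'_f = 151.09 ≤ σ'_p = 259 kPa, so the clay remains overconsolidated and only the recompression index applies:
S_c = C_r·H/(1+e₀)·log₁₀(σ'_f/σ'_0) = 0.036×5/2.3×log₁₀(151.09/112)
    = 0.07826 × 0.13002 = 0.01018 m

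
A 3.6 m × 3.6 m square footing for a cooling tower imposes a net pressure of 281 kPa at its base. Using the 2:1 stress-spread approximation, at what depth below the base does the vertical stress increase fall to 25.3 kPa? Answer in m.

2:1 spreading — at depth z the loaded area has grown by z in each plan dimension:
qB²/(B+z)² = Δσ_z ⇒ z = B(√(q/Δσ_z) − 1) = 3.6×(√(281/25.3) − 1) = 8.398 m

z ≈ 8.4 m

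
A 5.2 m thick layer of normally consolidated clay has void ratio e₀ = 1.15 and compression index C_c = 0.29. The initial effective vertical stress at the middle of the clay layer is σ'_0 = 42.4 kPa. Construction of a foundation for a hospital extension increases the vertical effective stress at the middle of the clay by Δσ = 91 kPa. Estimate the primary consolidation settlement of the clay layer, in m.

Final effective stress: σ'_f = σ'_0 + Δσ = 42.4 + 91 = 133.4 kPa.
Normally consolidated clay, so the full stress increment lies on the virgin compression line:
S_c = C_c·H/(1+e₀)·log₁₀(σ'_f/σ'_0) = 0.29×5.2/(1+1.15)×log₁₀(133.4/42.4)
    = 0.7014 × 0.49779 = 0.3491 m

S_c ≈ 0.349 m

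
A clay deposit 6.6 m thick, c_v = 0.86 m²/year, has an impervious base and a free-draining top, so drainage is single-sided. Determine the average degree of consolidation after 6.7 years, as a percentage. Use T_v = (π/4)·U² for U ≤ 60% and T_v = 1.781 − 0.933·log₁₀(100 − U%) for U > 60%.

Drainage path length: H_d = H = 6.6 m (single drainage).
T_v = c_v·t/H_d² = 0.86×6.7/6.6² = 0.13228.
T_v = 0.13228 corresponds to the U ≤ 60% branch:
U = √(4T_v/π) = 0.4104

U ≈ 41 %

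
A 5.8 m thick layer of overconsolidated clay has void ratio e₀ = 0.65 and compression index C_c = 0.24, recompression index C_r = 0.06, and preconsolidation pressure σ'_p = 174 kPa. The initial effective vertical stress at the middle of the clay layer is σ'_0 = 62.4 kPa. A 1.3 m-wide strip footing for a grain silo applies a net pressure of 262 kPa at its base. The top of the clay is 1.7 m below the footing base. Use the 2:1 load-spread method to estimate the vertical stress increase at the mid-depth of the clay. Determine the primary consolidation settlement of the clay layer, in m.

S_c ≈ 0.06 m

Mid-depth of clay below the footing base: z = 1.7 + 5.8/2 = 4.6 m.
Stress increase at mid-clay by the 2:1 spreading method:
Δσ = qB/(B+z) = 262×1.3/(1.3+4.6) = 57.729 kPa
Final effective stress: σ'_f = 62.4 + 57.729 = 120.13 kPa.
σ'_f = 120.13 ≤ σ'_p = 174 kPa, so the clay remains overconsolidated and only the recompression index applies:
S_c = C_r·H/(1+e₀)·log₁₀(σ'_f/σ'_0) = 0.06×5.8/1.65×log₁₀(120.13/62.4)
    = 0.21091 × 0.28447 = 0.06 m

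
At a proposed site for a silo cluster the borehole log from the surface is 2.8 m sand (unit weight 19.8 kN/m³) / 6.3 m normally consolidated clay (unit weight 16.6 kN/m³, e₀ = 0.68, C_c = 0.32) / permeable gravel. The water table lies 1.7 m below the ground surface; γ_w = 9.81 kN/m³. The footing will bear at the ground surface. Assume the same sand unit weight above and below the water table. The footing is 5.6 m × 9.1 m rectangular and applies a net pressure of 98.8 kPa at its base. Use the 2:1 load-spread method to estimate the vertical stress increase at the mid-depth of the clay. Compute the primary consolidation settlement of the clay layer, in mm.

S_c ≈ 190 mm

Mid-depth of clay below the ground surface: z = 2.8 + 6.3/2 = 5.95 m.
Total vertical stress at mid-clay: σ_v = 19.8×2.8 + 16.6×3.15 = 107.73 kPa.
Pore pressure: u = 9.81×(5.95 − 1.7) = 41.693 kPa.
Initial effective stress: σ'_0 = σ_v − u = 107.73 − 41.693 = 66.037 kPa.
Stress increase at mid-clay by the 2:1 spreading method:
Δσ = qBL/((B+z)(L+z)) = 98.8×5.6×9.1/((5.6+5.95)(9.1+5.95)) = 28.965 kPa
Final effective stress: σ'_f = σ'_0 + Δσ = 66.037 + 28.965 = 95.002 kPa.
Normally consolidated clay, so the full stress increment lies on the virgin compression line:
S_c = C_c·H/(1+e₀)·log₁₀(σ'_f/σ'_0) = 0.32×6.3/(1+0.68)×log₁₀(95.002/66.037)
    = 1.2 × 0.15795 = 0.1895 m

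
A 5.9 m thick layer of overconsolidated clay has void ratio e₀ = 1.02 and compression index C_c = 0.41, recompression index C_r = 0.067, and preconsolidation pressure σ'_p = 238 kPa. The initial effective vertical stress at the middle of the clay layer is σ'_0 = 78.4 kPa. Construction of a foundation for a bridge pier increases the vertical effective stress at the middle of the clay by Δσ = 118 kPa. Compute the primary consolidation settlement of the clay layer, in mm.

Final effective stress: σ'_f = 78.4 + 118 = 196.4 kPa.
σ'_f = 196.4 ≤ σ'_p = 238 kPa, so the clay remains overconsolidated and only the recompression index applies:
S_c = C_r·H/(1+e₀)·log₁₀(σ'_f/σ'_0) = 0.067×5.9/2.02×log₁₀(196.4/78.4)
    = 0.19569 × 0.39883 = 0.07805 m

S_c ≈ 78 mm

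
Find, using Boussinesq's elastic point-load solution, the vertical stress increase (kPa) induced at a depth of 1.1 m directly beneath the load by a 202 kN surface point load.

Boussinesq vertical stress below a point load on an elastic half-space:
Δσ_z = 3P/(2πz²) · [1 + (r/z)²]^(−5/2)
r/z = 0/1.1 = 0; [1+(r/z)²]^(−5/2) = 1.
Δσ_z = 3×202/(2π×1.1²) × 1 = 79.709 × 1 = 79.71 kPa

Δσ_z ≈ 79.7 kPa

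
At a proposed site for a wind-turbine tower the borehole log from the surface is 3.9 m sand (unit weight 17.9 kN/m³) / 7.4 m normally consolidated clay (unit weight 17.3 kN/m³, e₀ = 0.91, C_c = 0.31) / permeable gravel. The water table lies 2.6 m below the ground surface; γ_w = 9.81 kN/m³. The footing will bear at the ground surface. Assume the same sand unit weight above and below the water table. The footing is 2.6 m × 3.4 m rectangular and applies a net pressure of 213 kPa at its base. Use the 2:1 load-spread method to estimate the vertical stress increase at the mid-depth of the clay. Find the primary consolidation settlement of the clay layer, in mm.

S_c ≈ 94.2 mm

Mid-depth of clay below the ground surface: z = 3.9 + 7.4/2 = 7.6 m.
Total vertical stress at mid-clay: σ_v = 17.9×3.9 + 17.3×3.7 = 133.82 kPa.
Pore pressure: u = 9.81×(7.6 − 2.6) = 49.05 kPa.
Initial effective stress: σ'_0 = σ_v − u = 133.82 − 49.05 = 84.77 kPa.
Stress increase at mid-clay by the 2:1 spreading method:
Δσ = qBL/((B+z)(L+z)) = 213×2.6×3.4/((2.6+7.6)(3.4+7.6)) = 16.782 kPa
Final effective stress: σ'_f = σ'_0 + Δσ = 84.77 + 16.782 = 101.55 kPa.
Normally consolidated clay, so the full stress increment lies on the virgin compression line:
S_c = C_c·H/(1+e₀)·log₁₀(σ'_f/σ'_0) = 0.31×7.4/(1+0.91)×log₁₀(101.55/84.77)
    = 1.201 × 0.078438 = 0.0942 m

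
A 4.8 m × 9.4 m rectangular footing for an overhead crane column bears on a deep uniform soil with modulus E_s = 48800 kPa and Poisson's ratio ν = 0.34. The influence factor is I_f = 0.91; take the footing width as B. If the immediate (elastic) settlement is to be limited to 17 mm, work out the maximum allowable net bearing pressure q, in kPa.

S_e = q·B·(1−ν²)/E_s · I_f  ⇒  q = S_e·E_s / (B·(1−ν²)·I_f).
q = 0.017 × 48800 / (4.8 × 0.8844 × 0.91) = 214.8 kPa

q ≈ 215 kPa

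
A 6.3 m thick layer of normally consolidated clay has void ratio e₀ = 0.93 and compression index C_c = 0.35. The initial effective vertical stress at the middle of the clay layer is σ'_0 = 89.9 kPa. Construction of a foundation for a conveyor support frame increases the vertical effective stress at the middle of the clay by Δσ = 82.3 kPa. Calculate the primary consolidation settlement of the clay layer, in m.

Final effective stress: σ'_f = σ'_0 + Δσ = 89.9 + 82.3 = 172.2 kPa.
Normally consolidated clay, so the full stress increment lies on the virgin compression line:
S_c = C_c·H/(1+e₀)·log₁₀(σ'_f/σ'_0) = 0.35×6.3/(1+0.93)×log₁₀(172.2/89.9)
    = 1.1425 × 0.28227 = 0.3225 m

S_c ≈ 0.322 m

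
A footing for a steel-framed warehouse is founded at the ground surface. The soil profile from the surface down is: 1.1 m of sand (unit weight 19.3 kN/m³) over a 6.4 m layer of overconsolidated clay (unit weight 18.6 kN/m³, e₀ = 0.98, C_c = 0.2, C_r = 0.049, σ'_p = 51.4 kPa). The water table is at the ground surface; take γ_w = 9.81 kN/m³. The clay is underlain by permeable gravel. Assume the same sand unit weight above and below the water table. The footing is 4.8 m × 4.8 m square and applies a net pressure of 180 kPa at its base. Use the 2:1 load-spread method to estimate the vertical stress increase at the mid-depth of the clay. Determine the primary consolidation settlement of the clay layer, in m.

S_c ≈ 0.173 m

Mid-depth of clay below the ground surface: z = 1.1 + 6.4/2 = 4.3 m.
Total vertical stress at mid-clay: σ_v = 19.3×1.1 + 18.6×3.2 = 80.75 kPa.
Pore pressure: u = 9.81×(4.3 − 0) = 42.183 kPa.
Initial effective stress: σ'_0 = σ_v − u = 80.75 − 42.183 = 38.567 kPa.
Stress increase at mid-clay by the 2:1 spreading method:
Δσ = qBL/((B+z)(L+z)) = 180×4.8×4.8/((4.8+4.3)(4.8+4.3)) = 50.081 kPa
Final effective stress: σ'_f = 38.567 + 50.081 = 88.648 kPa.
σ'_f = 88.648 > σ'_p = 51.4 kPa, so the stress path crosses the preconsolidation pressure — recompression up to σ'_p, then virgin compression beyond:
S_c = H/(1+e₀)·[C_r·log₁₀(σ'_p/σ'_0) + C_c·log₁₀(σ'_f/σ'_p)]
    = 6.4/1.98 × [0.049×log₁₀(51.4/38.567) + 0.2×log₁₀(88.648/51.4)]
    = 3.2323 × [0.0061126 + 0.047341] = 0.1728 m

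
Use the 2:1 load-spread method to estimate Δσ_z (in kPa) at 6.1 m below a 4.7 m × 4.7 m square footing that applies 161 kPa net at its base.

Δσ_z ≈ 30.5 kPa

By the 2:1 method the load spreads at 1 horizontal : 2 vertical, so at depth z the loaded area has grown by z in each plan dimension:
Δσ = qBL/((B+z)(L+z)) = 161×4.7×4.7/((4.7+6.1)(4.7+6.1)) = 30.491 kPa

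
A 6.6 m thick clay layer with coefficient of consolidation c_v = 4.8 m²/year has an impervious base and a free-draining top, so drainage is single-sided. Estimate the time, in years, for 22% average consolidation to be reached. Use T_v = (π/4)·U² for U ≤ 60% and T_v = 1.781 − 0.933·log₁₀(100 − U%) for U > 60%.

t ≈ 0.345 years

Drainage path length: H_d = H = 6.6 m (single drainage).
U ≤ 60%: T_v = (π/4)·U² = (π/4)×0.22² = 0.038013.
t = T_v·H_d²/c_v = 0.038013×6.6²/4.8 = 0.345 years.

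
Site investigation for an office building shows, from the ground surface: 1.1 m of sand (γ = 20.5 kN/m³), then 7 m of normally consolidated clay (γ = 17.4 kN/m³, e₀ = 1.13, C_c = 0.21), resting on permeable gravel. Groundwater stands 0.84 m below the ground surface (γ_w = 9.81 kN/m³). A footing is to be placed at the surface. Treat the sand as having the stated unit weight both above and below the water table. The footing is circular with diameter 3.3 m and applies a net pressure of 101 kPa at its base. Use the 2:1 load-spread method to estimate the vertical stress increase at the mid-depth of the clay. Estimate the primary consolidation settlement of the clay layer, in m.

Mid-depth of clay below the ground surface: z = 1.1 + 7/2 = 4.6 m.
Total vertical stress at mid-clay: σ_v = 20.5×1.1 + 17.4×3.5 = 83.45 kPa.
Pore pressure: u = 9.81×(4.6 − 0.84) = 36.886 kPa.
Initial effective stress: σ'_0 = σ_v − u = 83.45 − 36.886 = 46.564 kPa.
Stress increase at mid-clay by the 2:1 spreading method:
Δσ ≈ qD²/(D+z)² = 101×3.3²/(3.3+4.6)² = 17.624 kPa
Final effective stress: σ'_f = σ'_0 + Δσ = 46.564 + 17.624 = 64.188 kPa.
Normally consolidated clay, so the full stress increment lies on the virgin compression line:
S_c = C_c·H/(1+e₀)·log₁₀(σ'_f/σ'_0) = 0.21×7/(1+1.13)×log₁₀(64.188/46.564)
    = 0.69014 × 0.1394 = 0.09621 m

S_c ≈ 0.0962 m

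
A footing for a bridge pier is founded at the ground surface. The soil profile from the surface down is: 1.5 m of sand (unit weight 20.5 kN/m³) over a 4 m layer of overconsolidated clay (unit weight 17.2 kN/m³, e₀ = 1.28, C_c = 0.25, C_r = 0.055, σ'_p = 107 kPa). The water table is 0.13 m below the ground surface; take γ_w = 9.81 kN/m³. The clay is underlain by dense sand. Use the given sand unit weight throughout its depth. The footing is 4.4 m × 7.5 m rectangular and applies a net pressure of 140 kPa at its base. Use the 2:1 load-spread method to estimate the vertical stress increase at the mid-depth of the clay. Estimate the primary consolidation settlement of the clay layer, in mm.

Mid-depth of clay below the ground surface: z = 1.5 + 4/2 = 3.5 m.
Total vertical stress at mid-clay: σ_v = 20.5×1.5 + 17.2×2 = 65.15 kPa.
Pore pressure: u = 9.81×(3.5 − 0.13) = 33.06 kPa.
Initial effective stress: σ'_0 = σ_v − u = 65.15 − 33.06 = 32.09 kPa.
Stress increase at mid-clay by the 2:1 spreading method:
Δσ = qBL/((B+z)(L+z)) = 140×4.4×7.5/((4.4+3.5)(7.5+3.5)) = 53.165 kPa
Final effective stress: σ'_f = 32.09 + 53.165 = 85.255 kPa.
σ'_f = 85.255 ≤ σ'_p = 107 kPa, so the clay remains overconsolidated and only the recompression index applies:
S_c = C_r·H/(1+e₀)·log₁₀(σ'_f/σ'_0) = 0.055×4/2.28×log₁₀(85.255/32.09)
    = 0.096492 × 0.42435 = 0.04095 m

S_c ≈ 40.9 mm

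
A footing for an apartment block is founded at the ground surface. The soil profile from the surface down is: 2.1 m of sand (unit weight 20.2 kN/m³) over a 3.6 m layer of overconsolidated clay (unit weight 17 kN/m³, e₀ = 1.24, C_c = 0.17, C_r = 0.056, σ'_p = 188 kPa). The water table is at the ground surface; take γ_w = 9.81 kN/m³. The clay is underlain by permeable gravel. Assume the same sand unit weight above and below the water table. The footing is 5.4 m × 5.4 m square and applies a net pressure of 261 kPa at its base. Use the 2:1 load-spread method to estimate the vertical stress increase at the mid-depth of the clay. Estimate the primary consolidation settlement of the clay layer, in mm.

Mid-depth of clay below the ground surface: z = 2.1 + 3.6/2 = 3.9 m.
Total vertical stress at mid-clay: σ_v = 20.2×2.1 + 17×1.8 = 73.02 kPa.
Pore pressure: u = 9.81×(3.9 − 0) = 38.259 kPa.
Initial effective stress: σ'_0 = σ_v − u = 73.02 − 38.259 = 34.761 kPa.
Stress increase at mid-clay by the 2:1 spreading method:
Δσ = qBL/((B+z)(L+z)) = 261×5.4×5.4/((5.4+3.9)(5.4+3.9)) = 87.996 kPa
Final effective stress: σ'_f = 34.761 + 87.996 = 122.76 kPa.
σ'_f = 122.76 ≤ σ'_p = 188 kPa, so the clay remains overconsolidated and only the recompression index applies:
S_c = C_r·H/(1+e₀)·log₁₀(σ'_f/σ'_0) = 0.056×3.6/2.24×log₁₀(122.76/34.761)
    = 0.089998 × 0.54796 = 0.04932 m

S_c ≈ 49.3 mm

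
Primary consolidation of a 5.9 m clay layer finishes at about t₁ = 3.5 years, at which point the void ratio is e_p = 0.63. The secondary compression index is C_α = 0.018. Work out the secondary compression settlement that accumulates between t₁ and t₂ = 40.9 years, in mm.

Secondary compression: S_s = C_α·H/(1+e_p)·log₁₀(t₂/t₁)
S_s = 0.018×5.9/(1+0.63)×log₁₀(40.9/3.5)
    = 0.06515 × 1.068 = 0.06956 m

S_s ≈ 69.6 mm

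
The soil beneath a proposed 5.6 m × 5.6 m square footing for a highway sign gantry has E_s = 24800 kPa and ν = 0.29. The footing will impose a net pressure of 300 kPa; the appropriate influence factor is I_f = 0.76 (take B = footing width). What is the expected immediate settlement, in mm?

Immediate (elastic) settlement: S_e = q·B·(1−ν²)/E_s · I_f.
S_e = 300 × 5.6 × (1 − 0.29²) / 24800 × 0.76
    = 300 × 5.6 × 0.9159 / 24800 × 0.76
    = 0.04715 m = 47.15 mm

S_e ≈ 47.2 mm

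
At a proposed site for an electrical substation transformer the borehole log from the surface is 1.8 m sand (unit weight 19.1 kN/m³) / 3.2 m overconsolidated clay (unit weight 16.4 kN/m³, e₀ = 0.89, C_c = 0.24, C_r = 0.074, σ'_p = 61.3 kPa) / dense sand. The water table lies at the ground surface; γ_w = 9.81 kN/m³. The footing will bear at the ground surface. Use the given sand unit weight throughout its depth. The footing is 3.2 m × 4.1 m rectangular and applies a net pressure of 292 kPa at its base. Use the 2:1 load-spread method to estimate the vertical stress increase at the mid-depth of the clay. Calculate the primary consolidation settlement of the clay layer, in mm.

S_c ≈ 138 mm

Mid-depth of clay below the ground surface: z = 1.8 + 3.2/2 = 3.4 m.
Total vertical stress at mid-clay: σ_v = 19.1×1.8 + 16.4×1.6 = 60.62 kPa.
Pore pressure: u = 9.81×(3.4 − 0) = 33.354 kPa.
Initial effective stress: σ'_0 = σ_v − u = 60.62 − 33.354 = 27.266 kPa.
Stress increase at mid-clay by the 2:1 spreading method:
Δσ = qBL/((B+z)(L+z)) = 292×3.2×4.1/((3.2+3.4)(4.1+3.4)) = 77.395 kPa
Final effective stress: σ'_f = 27.266 + 77.395 = 104.66 kPa.
σ'_f = 104.66 > σ'_p = 61.3 kPa, so the stress path crosses the preconsolidation pressure — recompression up to σ'_p, then virgin compression beyond:
S_c = H/(1+e₀)·[C_r·log₁₀(σ'_p/σ'_0) + C_c·log₁₀(σ'_f/σ'_p)]
    = 3.2/1.89 × [0.074×log₁₀(61.3/27.266) + 0.24×log₁₀(104.66/61.3)]
    = 1.6931 × [0.026036 + 0.055757] = 0.1385 m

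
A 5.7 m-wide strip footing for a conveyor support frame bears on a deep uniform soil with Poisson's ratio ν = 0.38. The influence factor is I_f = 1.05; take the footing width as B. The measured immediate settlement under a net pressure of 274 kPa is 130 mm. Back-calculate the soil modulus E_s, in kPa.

E_s ≈ 10800 kPa

S_e = q·B·(1−ν²)/E_s · I_f  ⇒  E_s = q·B·(1−ν²)·I_f / S_e.
E_s = 274 × 5.7 × 0.8556 × 1.05 / 0.13 = 10790 kPa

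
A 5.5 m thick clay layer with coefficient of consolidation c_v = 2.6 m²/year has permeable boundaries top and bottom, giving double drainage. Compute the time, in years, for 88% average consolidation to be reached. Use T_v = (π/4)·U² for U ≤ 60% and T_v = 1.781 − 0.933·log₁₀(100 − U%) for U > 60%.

Drainage path length: H_d = H/2 = 2.75 m (double drainage).
U > 60%: T_v = 1.781 − 0.933·log₁₀(100 − 88) = 0.77412.
t = T_v·H_d²/c_v = 0.77412×2.75²/2.6 = 2.252 years.

t ≈ 2.25 years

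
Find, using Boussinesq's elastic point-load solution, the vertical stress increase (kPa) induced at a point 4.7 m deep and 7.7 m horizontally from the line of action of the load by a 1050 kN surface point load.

Boussinesq vertical stress below a point load on an elastic half-space:
Δσ_z = 3P/(2πz²) · [1 + (r/z)²]^(−5/2)
r/z = 7.7/4.7 = 1.6383; [1+(r/z)²]^(−5/2) = 0.038388.
Δσ_z = 3×1050/(2π×4.7²) × 0.038388 = 22.695 × 0.038388 = 0.8712 kPa

Δσ_z ≈ 0.871 kPa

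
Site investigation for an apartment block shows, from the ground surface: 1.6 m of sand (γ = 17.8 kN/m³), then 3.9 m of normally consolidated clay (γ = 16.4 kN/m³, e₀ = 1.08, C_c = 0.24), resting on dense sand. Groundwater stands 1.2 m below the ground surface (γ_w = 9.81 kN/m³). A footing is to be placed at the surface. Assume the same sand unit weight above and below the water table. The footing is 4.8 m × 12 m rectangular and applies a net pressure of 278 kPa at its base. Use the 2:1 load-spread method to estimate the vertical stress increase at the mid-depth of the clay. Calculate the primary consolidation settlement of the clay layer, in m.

Mid-depth of clay below the ground surface: z = 1.6 + 3.9/2 = 3.55 m.
Total vertical stress at mid-clay: σ_v = 17.8×1.6 + 16.4×1.95 = 60.46 kPa.
Pore pressure: u = 9.81×(3.55 − 1.2) = 23.054 kPa.
Initial effective stress: σ'_0 = σ_v − u = 60.46 − 23.054 = 37.406 kPa.
Stress increase at mid-clay by the 2:1 spreading method:
Δσ = qBL/((B+z)(L+z)) = 278×4.8×12/((4.8+3.55)(12+3.55)) = 123.32 kPa
Final effective stress: σ'_f = σ'_0 + Δσ = 37.406 + 123.32 = 160.73 kPa.
Normally consolidated clay, so the full stress increment lies on the virgin compression line:
S_c = C_c·H/(1+e₀)·log₁₀(σ'_f/σ'_0) = 0.24×3.9/(1+1.08)×log₁₀(160.73/37.406)
    = 0.45 × 0.63316 = 0.2849 m

S_c ≈ 0.285 m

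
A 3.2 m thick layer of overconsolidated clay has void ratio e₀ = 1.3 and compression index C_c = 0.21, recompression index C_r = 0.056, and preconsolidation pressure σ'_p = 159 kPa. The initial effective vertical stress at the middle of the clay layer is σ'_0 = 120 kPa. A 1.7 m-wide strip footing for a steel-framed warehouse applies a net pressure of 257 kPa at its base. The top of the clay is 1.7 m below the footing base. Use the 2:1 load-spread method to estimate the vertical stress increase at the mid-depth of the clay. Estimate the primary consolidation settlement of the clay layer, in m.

Mid-depth of clay below the footing base: z = 1.7 + 3.2/2 = 3.3 m.
Stress increase at mid-clay by the 2:1 spreading method:
Δσ = qB/(B+z) = 257×1.7/(1.7+3.3) = 87.38 kPa
Final effective stress: σ'_f = 120 + 87.38 = 207.38 kPa.
σ'_f = 207.38 > σ'_p = 159 kPa, so the stress path crosses the preconsolidation pressure — recompression up to σ'_p, then virgin compression beyond:
S_c = H/(1+e₀)·[C_r·log₁₀(σ'_p/σ'_0) + C_c·log₁₀(σ'_f/σ'_p)]
    = 3.2/2.3 × [0.056×log₁₀(159/120) + 0.21×log₁₀(207.38/159)]
    = 1.3913 × [0.0068441 + 0.024228] = 0.04323 m

S_c ≈ 0.0432 m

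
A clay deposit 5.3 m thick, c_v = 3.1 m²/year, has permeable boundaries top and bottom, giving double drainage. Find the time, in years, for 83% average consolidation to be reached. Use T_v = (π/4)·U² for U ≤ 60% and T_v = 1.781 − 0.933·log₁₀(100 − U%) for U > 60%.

Drainage path length: H_d = H/2 = 2.65 m (double drainage).
U > 60%: T_v = 1.781 − 0.933·log₁₀(100 − 83) = 0.63299.
t = T_v·H_d²/c_v = 0.63299×2.65²/3.1 = 1.434 years.

t ≈ 1.43 years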